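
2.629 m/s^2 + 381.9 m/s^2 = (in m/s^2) 384.5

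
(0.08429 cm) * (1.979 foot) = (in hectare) 5.084e-08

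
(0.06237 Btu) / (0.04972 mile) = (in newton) 0.8224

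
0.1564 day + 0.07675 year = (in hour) 676.1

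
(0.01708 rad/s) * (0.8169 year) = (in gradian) 2.801e+07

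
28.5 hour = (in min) 1710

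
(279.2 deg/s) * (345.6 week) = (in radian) 1.019e+09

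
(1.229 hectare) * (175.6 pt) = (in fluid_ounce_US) 2.574e+07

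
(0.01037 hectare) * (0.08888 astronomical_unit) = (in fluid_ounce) 4.662e+16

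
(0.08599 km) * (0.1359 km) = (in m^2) 1.169e+04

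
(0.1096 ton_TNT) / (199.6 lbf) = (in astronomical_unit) 3.452e-06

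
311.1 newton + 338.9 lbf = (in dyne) 1.819e+08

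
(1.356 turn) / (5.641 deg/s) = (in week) 0.0001431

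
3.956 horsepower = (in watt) 2950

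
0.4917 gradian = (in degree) 0.4425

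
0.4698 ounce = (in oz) 0.4698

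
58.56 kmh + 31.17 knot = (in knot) 62.79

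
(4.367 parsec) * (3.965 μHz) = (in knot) 1.039e+12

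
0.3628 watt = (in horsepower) 0.0004865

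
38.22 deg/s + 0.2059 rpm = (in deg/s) 39.46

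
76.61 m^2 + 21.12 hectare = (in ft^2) 2.274e+06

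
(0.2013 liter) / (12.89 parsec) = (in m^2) 5.061e-22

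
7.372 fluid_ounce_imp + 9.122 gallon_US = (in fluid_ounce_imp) 1223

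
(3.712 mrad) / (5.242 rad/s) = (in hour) 1.967e-07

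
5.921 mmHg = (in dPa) 7894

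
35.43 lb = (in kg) 16.07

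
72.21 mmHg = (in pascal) 9627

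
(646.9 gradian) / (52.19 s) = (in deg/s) 11.16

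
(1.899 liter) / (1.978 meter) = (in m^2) 0.0009601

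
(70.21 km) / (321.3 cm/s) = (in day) 0.2529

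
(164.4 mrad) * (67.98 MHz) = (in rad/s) 1.118e+07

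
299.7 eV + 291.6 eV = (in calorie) 2.264e-17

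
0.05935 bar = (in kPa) 5.935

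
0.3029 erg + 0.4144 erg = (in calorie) 1.714e-08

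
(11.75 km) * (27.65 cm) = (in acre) 0.8028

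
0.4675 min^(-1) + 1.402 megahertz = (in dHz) 1.402e+07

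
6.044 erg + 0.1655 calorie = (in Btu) 0.0006563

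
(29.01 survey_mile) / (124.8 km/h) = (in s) 1347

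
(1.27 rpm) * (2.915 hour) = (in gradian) 8.885e+04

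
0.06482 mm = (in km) 6.482e-08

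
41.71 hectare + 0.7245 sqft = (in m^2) 4.171e+05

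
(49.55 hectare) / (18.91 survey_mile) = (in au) 1.088e-10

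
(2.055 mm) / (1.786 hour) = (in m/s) 3.196e-07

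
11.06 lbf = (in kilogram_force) 5.017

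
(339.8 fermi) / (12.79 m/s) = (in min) 4.428e-16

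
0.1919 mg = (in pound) 4.231e-07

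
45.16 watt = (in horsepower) 0.06056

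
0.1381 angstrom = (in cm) 1.381e-09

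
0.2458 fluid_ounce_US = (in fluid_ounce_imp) 0.2558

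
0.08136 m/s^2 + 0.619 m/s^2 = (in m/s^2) 0.7004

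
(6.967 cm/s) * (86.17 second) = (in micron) 6.003e+06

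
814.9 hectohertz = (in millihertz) 8.149e+07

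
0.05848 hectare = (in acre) 0.1445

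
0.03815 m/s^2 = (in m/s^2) 0.03815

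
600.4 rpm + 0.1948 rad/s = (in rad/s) 63.07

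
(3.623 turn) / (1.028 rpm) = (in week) 0.0003496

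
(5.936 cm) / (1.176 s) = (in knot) 0.09812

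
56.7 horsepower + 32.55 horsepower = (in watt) 6.655e+04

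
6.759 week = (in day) 47.31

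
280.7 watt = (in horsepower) 0.3764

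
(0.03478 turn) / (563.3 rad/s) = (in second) 0.0003879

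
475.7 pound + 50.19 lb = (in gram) 2.385e+05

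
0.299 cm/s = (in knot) 0.005812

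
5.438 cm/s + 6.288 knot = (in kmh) 11.84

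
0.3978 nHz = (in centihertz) 3.978e-08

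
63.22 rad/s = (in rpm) 603.7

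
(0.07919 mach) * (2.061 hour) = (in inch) 7.877e+06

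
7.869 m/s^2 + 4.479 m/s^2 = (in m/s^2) 12.35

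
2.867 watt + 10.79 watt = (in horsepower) 0.01831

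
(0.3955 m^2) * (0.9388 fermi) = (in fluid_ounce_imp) 1.307e-11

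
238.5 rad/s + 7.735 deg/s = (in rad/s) 238.6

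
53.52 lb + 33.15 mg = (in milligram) 2.428e+07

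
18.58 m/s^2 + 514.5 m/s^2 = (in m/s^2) 533.1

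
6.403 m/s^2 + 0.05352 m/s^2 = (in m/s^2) 6.457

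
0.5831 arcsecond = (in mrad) 0.002827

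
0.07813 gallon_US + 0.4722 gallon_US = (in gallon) 0.5503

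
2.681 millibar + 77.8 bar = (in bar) 77.8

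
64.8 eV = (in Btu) 9.84e-21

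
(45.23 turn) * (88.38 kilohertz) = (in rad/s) 2.512e+07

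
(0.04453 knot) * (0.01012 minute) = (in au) 9.298e-14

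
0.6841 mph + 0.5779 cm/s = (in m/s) 0.3116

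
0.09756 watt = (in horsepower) 0.0001308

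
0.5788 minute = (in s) 34.73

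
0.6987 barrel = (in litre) 111.1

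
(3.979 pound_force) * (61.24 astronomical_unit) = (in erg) 1.622e+21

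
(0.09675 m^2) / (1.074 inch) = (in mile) 0.002204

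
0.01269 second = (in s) 0.01269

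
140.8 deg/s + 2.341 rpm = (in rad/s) 2.703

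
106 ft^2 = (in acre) 0.002433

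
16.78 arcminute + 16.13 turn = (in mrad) 1.014e+05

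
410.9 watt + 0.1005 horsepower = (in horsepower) 0.6515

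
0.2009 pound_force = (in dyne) 8.936e+04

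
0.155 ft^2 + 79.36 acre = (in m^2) 3.212e+05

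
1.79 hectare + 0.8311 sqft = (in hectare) 1.79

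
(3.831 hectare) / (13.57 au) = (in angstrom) 188.7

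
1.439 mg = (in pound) 3.172e-06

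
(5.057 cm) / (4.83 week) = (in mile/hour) 3.872e-08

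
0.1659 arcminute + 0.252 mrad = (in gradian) 0.01912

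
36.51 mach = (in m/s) 1.243e+04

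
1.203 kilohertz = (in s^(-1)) 1203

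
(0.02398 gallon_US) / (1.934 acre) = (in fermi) 1.16e+07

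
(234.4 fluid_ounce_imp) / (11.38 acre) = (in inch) 5.694e-06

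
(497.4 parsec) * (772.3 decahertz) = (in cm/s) 1.185e+25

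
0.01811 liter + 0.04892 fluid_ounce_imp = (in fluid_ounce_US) 0.6594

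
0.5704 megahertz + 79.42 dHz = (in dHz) 5.704e+06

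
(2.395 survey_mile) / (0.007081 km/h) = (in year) 0.06214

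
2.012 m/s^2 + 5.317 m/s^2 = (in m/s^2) 7.329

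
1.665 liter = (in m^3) 0.001665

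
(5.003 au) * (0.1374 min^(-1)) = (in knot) 3.332e+09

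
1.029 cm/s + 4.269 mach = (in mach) 4.269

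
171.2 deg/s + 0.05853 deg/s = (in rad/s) 2.989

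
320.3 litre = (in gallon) 84.61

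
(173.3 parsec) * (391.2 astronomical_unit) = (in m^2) 3.129e+32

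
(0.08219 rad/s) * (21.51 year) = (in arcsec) 1.15e+13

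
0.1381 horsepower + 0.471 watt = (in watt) 103.5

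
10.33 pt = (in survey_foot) 0.01196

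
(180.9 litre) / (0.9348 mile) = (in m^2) 0.0001202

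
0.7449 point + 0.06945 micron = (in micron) 262.9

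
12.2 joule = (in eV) 7.615e+19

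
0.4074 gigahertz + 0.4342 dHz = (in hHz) 4.074e+06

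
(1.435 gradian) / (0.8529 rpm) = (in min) 0.004206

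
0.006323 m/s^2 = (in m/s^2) 0.006323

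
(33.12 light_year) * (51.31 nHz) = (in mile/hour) 3.596e+10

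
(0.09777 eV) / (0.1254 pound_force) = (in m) 2.808e-20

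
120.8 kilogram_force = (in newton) 1185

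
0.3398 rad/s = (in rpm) 3.245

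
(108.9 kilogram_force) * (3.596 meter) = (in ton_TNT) 9.179e-07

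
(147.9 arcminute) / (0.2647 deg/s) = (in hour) 0.002587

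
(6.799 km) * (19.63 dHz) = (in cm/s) 1.335e+06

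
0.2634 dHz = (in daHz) 0.002634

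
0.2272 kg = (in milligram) 2.272e+05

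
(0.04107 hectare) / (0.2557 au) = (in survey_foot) 3.523e-08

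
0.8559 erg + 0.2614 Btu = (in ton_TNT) 6.592e-08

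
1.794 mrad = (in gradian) 0.1142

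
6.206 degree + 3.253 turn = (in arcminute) 7.064e+04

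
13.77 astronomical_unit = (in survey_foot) 6.758e+12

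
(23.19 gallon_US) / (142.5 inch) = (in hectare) 2.425e-06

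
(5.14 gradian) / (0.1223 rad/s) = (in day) 7.641e-06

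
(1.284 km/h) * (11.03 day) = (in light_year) 3.593e-11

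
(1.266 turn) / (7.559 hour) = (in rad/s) 0.0002923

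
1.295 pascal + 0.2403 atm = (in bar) 0.2435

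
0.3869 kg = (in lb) 0.853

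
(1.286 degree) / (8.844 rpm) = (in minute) 0.0004039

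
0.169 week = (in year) 0.003241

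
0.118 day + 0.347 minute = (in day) 0.1182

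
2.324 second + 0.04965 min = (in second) 5.303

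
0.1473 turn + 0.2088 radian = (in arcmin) 3899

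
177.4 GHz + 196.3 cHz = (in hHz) 1.774e+09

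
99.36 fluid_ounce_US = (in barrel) 0.01848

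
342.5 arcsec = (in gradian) 0.1057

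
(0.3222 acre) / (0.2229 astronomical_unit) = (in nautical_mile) 2.111e-11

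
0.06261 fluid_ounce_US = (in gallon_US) 0.0004891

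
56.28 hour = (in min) 3377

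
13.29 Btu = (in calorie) 3351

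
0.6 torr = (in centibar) 0.07999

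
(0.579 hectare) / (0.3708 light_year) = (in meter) 1.65e-12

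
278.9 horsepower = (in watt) 2.08e+05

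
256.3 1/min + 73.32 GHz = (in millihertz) 7.332e+13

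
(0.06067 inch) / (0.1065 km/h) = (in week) 8.613e-08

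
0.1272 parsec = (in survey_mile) 2.439e+12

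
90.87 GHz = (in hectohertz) 9.087e+08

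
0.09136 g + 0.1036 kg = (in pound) 0.2286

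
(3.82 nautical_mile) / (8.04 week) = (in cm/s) 0.1455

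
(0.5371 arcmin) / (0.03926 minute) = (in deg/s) 0.0038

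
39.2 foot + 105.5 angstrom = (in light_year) 1.263e-15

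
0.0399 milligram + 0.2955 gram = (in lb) 0.0006516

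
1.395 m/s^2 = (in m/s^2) 1.395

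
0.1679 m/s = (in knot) 0.3264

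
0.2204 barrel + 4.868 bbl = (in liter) 809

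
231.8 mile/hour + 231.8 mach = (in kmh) 2.845e+05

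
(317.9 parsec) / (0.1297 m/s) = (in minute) 1.261e+18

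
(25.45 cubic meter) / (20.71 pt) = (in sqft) 3.75e+04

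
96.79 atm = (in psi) 1422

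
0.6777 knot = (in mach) 0.001024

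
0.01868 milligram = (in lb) 4.118e-08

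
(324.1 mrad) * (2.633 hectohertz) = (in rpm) 814.9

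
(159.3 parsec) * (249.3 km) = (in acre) 3.028e+20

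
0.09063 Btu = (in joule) 95.62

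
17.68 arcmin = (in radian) 0.005143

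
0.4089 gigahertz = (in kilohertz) 4.089e+05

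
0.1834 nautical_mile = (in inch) 1.337e+04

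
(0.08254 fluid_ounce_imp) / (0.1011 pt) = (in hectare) 6.576e-06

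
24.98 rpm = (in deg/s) 149.9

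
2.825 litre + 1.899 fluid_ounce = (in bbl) 0.01812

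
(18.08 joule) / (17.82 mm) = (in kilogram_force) 103.5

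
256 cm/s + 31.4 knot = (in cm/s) 1871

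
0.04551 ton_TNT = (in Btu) 1.805e+05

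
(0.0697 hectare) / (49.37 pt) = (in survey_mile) 24.87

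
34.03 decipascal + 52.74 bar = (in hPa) 5.274e+04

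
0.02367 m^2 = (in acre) 5.849e-06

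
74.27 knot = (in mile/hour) 85.47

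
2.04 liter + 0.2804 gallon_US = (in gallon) 0.8193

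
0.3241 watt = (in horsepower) 0.0004346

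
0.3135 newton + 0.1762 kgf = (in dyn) 2.041e+05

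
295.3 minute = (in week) 0.0293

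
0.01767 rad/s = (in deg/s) 1.012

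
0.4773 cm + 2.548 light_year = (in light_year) 2.548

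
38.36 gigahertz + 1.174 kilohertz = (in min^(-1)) 2.302e+12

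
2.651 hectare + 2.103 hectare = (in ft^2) 5.117e+05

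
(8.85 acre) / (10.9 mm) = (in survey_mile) 2042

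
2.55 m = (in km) 0.00255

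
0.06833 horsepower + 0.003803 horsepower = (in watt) 53.79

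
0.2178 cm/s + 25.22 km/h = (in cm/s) 700.8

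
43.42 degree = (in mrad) 757.8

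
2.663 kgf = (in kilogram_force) 2.663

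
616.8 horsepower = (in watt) 4.599e+05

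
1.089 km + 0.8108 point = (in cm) 1.089e+05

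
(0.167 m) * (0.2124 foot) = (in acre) 2.672e-06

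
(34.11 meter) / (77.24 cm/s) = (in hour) 0.01227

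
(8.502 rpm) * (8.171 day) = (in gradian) 4.001e+07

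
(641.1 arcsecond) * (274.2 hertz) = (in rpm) 8.138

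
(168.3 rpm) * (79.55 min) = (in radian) 8.412e+04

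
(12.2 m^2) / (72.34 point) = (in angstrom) 4.781e+12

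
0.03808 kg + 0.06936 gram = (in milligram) 3.815e+04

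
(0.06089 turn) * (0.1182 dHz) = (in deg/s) 0.2591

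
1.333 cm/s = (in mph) 0.02982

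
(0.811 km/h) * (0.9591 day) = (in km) 18.67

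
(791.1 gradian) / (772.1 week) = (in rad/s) 2.661e-08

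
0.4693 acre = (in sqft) 2.044e+04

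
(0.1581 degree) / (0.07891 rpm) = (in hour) 9.276e-05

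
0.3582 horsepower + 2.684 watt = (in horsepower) 0.3618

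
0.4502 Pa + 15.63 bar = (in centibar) 1563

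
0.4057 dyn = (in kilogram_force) 4.137e-07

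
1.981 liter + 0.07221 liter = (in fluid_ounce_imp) 72.26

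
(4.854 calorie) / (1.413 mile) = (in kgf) 0.0009107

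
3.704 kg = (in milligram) 3.704e+06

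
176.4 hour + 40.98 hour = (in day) 9.057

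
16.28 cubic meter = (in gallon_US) 4301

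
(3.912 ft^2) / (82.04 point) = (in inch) 494.4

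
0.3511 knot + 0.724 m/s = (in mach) 0.002657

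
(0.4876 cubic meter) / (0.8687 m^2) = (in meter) 0.5613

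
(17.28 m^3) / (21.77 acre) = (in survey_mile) 1.219e-07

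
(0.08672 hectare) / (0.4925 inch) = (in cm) 6.932e+06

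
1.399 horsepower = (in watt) 1043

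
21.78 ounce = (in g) 617.5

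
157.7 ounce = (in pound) 9.856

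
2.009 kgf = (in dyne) 1.97e+06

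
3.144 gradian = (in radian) 0.04939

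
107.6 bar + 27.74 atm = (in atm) 133.9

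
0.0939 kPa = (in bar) 0.000939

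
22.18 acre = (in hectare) 8.976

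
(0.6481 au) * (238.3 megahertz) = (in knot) 4.491e+19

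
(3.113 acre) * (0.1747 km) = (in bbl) 1.384e+07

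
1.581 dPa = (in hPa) 0.001581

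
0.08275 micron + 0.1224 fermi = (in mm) 8.275e-05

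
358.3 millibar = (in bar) 0.3583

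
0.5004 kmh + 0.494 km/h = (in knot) 0.5369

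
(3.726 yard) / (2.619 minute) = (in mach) 6.368e-05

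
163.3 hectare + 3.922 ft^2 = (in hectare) 163.3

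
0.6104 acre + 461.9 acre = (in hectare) 187.2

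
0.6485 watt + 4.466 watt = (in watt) 5.115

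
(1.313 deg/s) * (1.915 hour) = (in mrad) 1.58e+05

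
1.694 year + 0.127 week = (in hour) 1.486e+04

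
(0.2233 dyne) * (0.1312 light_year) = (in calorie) 6.625e+08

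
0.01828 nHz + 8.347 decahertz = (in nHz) 8.347e+10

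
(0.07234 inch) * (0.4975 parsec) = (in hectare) 2.821e+09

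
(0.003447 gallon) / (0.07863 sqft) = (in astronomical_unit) 1.194e-14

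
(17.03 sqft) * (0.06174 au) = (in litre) 1.461e+13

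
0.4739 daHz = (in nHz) 4.739e+09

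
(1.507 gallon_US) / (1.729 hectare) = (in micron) 0.3299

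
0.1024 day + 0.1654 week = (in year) 0.003453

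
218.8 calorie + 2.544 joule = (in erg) 9.18e+09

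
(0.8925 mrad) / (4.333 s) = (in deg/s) 0.0118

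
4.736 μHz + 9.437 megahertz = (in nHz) 9.437e+15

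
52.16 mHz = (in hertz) 0.05216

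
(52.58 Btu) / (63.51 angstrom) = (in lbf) 1.964e+12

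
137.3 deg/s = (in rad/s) 2.396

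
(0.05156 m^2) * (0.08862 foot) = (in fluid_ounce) 47.09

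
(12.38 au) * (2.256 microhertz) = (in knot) 8.122e+06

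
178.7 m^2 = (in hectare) 0.01787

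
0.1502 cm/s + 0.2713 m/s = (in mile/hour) 0.6102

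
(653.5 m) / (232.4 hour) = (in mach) 2.294e-06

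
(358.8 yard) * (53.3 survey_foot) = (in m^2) 5330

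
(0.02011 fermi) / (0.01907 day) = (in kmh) 4.394e-20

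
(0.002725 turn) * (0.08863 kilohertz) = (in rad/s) 1.517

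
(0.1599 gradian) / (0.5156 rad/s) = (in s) 0.004871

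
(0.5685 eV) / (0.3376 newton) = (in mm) 2.698e-16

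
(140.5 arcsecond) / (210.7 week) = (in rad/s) 5.345e-12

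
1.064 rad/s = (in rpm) 10.16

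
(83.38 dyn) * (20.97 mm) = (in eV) 1.091e+14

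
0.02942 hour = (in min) 1.765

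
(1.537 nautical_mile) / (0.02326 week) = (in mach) 0.0005943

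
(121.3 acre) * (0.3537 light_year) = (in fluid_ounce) 5.554e+25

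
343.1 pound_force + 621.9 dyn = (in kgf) 155.6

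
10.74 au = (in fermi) 1.607e+27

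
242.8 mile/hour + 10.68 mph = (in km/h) 407.9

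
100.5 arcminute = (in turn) 0.004653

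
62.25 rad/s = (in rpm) 594.4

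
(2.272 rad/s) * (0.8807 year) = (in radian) 6.31e+07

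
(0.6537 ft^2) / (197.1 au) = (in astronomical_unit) 1.377e-26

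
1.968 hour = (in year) 0.0002247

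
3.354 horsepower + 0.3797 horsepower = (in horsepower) 3.734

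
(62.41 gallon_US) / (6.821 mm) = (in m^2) 34.64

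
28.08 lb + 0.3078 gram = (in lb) 28.08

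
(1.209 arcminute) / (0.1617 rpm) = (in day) 2.404e-07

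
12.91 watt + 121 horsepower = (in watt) 9.024e+04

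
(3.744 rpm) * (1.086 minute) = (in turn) 4.066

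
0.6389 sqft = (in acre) 1.467e-05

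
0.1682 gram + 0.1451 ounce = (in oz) 0.151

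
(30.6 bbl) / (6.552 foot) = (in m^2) 2.436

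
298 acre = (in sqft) 1.298e+07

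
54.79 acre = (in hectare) 22.17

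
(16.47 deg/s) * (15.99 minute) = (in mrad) 2.758e+05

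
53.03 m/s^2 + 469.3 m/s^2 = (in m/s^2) 522.3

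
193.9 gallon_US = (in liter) 734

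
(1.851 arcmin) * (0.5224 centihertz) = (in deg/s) 0.0001612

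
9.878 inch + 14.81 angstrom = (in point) 711.2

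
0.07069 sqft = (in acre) 1.623e-06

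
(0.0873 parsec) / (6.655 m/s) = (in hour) 1.124e+11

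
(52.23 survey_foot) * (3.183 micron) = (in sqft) 0.0005454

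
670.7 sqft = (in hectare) 0.006231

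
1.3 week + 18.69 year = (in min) 9.837e+06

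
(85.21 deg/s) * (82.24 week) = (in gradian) 4.709e+09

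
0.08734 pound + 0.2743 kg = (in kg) 0.3139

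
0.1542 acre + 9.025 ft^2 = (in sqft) 6726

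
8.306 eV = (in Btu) 1.261e-21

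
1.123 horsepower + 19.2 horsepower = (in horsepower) 20.32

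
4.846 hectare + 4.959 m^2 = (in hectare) 4.846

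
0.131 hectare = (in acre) 0.3237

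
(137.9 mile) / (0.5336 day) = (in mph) 10.77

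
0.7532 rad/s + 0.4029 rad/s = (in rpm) 11.04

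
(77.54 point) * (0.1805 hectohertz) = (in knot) 0.9598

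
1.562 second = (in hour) 0.0004339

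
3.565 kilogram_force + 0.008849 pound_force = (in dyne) 3.5e+06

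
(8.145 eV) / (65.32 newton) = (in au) 1.335e-31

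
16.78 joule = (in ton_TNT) 4.011e-09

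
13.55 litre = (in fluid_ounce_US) 458.2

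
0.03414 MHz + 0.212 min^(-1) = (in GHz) 3.414e-05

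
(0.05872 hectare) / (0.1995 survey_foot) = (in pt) 2.737e+07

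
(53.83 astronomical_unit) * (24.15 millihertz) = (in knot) 3.78e+11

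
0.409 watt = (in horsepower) 0.0005485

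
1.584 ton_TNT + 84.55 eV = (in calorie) 1.584e+09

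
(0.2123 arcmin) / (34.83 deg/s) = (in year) 3.221e-12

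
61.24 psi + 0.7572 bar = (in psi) 72.22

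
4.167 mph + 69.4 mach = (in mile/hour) 5.286e+04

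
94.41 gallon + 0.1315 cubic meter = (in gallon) 129.1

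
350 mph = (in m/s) 156.5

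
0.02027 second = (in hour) 5.631e-06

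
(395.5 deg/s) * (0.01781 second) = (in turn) 0.01957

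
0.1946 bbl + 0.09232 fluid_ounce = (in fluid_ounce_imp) 1089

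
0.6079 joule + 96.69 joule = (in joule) 97.3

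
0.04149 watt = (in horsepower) 5.564e-05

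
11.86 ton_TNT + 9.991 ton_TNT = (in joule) 9.142e+10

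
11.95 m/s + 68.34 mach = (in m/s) 2.328e+04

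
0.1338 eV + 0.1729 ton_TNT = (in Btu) 6.857e+05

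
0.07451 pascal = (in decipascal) 0.7451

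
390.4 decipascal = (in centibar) 0.03904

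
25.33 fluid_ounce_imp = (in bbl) 0.004527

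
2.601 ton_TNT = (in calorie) 2.601e+09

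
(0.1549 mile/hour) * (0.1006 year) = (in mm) 2.197e+08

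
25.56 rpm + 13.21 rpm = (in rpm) 38.77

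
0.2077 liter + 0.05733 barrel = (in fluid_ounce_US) 315.2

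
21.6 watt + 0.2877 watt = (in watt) 21.89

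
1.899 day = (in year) 0.005203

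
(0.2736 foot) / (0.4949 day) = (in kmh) 7.021e-06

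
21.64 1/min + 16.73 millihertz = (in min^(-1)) 22.64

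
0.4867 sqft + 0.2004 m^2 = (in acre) 6.069e-05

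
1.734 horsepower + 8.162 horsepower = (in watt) 7379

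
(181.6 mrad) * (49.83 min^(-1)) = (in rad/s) 0.1508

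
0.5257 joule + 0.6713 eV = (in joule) 0.5257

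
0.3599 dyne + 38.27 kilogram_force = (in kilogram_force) 38.27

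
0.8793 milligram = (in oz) 3.102e-05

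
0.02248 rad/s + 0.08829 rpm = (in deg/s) 1.818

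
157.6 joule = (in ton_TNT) 3.767e-08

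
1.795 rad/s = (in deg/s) 102.8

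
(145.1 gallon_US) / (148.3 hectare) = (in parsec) 1.2e-23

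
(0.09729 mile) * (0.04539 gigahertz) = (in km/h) 2.558e+10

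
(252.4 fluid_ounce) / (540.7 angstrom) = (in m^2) 1.38e+05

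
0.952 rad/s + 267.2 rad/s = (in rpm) 2561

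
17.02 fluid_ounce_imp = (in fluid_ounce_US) 16.35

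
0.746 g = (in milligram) 746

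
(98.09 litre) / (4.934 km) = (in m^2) 1.988e-05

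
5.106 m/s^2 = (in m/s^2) 5.106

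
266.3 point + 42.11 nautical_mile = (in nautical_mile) 42.11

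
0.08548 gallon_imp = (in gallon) 0.1027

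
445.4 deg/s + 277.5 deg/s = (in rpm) 120.5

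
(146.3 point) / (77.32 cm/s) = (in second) 0.06675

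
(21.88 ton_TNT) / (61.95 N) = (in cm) 1.478e+11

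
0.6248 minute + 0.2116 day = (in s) 1.832e+04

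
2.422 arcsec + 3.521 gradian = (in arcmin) 190.2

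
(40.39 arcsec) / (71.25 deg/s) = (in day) 1.823e-09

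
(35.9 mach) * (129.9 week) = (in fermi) 9.604e+26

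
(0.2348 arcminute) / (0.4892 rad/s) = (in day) 1.616e-09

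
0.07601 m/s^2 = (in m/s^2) 0.07601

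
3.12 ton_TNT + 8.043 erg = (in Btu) 1.237e+07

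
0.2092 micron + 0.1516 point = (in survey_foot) 0.0001761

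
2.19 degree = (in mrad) 38.22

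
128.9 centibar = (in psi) 18.7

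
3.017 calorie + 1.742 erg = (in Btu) 0.01196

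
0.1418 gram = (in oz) 0.005002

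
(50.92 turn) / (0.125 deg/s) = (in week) 0.2425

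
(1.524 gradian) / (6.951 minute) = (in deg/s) 0.003289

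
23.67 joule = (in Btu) 0.02243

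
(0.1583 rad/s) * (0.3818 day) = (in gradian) 3.324e+05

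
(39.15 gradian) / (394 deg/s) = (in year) 2.836e-09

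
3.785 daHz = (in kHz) 0.03785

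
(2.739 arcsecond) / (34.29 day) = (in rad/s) 4.482e-12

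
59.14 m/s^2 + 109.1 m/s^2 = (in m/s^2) 168.2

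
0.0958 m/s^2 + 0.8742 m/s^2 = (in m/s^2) 0.97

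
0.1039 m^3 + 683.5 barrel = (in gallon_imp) 2.393e+04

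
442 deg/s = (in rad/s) 7.714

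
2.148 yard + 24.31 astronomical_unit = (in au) 24.31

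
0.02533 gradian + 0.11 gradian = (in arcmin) 7.308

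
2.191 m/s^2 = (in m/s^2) 2.191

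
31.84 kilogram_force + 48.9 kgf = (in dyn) 7.918e+07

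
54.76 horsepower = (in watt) 4.083e+04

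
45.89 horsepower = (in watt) 3.422e+04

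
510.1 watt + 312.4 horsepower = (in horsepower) 313.1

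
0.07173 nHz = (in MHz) 7.173e-17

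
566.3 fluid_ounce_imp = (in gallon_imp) 3.539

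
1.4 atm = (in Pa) 1.419e+05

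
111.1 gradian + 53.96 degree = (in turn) 0.4276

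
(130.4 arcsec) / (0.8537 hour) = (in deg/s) 1.179e-05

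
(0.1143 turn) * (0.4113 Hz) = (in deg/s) 16.92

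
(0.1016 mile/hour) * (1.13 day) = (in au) 2.964e-08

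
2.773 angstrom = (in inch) 1.092e-08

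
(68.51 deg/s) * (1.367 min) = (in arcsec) 2.023e+07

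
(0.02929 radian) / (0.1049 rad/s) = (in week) 4.617e-07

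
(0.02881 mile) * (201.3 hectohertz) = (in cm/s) 9.333e+07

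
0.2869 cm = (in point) 8.133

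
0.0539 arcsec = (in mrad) 0.0002613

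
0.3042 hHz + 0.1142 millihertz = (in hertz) 30.42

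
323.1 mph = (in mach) 0.4242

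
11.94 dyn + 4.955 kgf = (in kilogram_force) 4.955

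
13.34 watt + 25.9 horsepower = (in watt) 1.933e+04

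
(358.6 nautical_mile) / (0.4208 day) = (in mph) 40.86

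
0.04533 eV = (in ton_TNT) 1.736e-30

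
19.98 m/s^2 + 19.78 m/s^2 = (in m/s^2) 39.76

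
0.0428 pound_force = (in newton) 0.1904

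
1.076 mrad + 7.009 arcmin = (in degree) 0.1785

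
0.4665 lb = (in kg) 0.2116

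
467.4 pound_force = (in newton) 2079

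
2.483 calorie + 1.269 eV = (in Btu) 0.009847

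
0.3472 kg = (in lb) 0.7654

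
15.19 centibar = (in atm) 0.1499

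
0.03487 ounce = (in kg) 0.0009885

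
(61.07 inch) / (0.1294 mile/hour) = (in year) 8.503e-07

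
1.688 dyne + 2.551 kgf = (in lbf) 5.624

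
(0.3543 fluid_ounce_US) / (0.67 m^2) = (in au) 1.045e-16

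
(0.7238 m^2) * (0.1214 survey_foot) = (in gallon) 7.075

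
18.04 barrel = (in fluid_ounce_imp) 1.009e+05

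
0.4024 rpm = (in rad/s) 0.04214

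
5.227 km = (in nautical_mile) 2.822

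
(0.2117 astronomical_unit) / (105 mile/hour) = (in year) 21.39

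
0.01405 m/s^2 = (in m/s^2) 0.01405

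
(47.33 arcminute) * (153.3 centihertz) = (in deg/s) 1.209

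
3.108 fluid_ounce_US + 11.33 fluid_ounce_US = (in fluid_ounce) 14.44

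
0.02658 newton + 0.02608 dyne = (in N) 0.02658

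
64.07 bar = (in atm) 63.23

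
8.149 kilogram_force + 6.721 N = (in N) 86.64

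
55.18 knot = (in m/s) 28.39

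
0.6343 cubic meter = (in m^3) 0.6343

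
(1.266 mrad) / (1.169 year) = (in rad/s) 3.434e-11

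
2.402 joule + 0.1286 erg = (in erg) 2.402e+07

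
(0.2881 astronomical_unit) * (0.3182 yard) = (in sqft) 1.35e+11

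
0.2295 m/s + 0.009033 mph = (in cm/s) 23.35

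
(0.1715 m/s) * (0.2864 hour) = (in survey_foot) 580.1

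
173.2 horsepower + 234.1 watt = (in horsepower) 173.5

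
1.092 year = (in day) 398.6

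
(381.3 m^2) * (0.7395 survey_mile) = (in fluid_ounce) 1.534e+10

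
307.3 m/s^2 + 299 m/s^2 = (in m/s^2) 606.3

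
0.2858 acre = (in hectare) 0.1157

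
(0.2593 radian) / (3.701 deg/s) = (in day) 4.646e-05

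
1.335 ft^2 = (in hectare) 1.24e-05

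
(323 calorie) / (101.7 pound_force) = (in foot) 9.801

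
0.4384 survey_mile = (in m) 705.5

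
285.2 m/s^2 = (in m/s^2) 285.2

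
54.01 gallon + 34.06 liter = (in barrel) 1.5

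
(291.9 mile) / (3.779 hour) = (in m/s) 34.53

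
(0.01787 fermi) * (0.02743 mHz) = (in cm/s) 4.902e-20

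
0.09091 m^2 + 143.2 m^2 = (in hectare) 0.01433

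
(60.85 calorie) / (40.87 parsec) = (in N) 2.019e-16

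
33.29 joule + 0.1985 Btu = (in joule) 242.7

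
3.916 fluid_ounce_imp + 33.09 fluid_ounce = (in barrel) 0.006855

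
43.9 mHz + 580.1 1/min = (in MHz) 9.712e-06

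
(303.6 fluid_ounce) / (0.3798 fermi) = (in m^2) 2.364e+13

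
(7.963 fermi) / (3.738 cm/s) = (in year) 6.755e-21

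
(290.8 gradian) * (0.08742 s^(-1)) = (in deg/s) 22.88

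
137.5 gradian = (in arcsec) 4.455e+05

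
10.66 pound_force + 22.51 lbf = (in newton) 147.5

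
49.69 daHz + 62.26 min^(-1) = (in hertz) 497.9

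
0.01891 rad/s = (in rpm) 0.1806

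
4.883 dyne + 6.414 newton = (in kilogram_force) 0.6541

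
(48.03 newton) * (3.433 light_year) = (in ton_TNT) 3.728e+08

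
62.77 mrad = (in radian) 0.06277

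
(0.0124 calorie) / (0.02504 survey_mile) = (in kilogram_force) 0.0001313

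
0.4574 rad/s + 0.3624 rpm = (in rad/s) 0.4954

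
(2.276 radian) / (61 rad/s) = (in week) 6.169e-08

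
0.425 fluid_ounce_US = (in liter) 0.01257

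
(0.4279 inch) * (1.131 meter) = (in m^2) 0.01229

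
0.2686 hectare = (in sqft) 2.891e+04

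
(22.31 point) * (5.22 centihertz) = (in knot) 0.0007986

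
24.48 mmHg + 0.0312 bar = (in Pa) 6384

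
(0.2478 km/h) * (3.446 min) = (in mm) 1.423e+04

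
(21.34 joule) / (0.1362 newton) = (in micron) 1.567e+08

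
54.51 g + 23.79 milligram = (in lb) 0.1202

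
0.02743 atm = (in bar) 0.02779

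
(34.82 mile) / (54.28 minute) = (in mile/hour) 38.49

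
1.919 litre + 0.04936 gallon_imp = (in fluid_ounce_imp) 75.44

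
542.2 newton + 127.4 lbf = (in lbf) 249.3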